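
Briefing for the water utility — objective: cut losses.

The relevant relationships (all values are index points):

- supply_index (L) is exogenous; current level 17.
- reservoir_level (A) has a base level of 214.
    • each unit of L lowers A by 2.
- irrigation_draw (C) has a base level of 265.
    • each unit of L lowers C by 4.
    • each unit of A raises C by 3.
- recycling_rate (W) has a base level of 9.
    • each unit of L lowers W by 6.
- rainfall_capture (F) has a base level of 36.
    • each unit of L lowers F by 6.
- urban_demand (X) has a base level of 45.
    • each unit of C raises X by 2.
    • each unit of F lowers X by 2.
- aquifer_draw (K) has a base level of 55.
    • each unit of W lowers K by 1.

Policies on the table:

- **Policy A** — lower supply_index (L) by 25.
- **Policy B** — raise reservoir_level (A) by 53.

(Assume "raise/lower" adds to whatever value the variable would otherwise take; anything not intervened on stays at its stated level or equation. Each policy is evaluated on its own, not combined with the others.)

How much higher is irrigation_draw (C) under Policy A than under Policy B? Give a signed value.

Policy A (L − 25):
  L = 17 − 25 = -8
  A = 214 − 2·(-8) = 230
  C = 265 − 4·(-8) + 3·230 = 987
Policy B (A + 53):
  L = 17
  A = 214 − 2·17 (+53 from intervention) = 233
  C = 265 − 4·17 + 3·233 = 896
C: 987 − 896 = 91

91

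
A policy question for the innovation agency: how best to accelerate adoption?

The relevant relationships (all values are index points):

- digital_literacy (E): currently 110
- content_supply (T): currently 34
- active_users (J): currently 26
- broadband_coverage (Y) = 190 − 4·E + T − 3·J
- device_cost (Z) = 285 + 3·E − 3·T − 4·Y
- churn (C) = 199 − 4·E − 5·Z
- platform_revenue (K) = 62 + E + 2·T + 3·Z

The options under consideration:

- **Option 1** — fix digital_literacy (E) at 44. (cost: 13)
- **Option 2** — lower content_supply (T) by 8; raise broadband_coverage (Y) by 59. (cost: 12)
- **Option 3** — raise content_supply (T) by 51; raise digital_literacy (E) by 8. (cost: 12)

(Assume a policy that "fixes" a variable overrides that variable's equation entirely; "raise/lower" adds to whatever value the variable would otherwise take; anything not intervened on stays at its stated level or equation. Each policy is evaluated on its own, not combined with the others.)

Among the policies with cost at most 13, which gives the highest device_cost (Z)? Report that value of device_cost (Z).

1509

Option 1 (E := 44):
  E = 44
  T = 34
  J = 26
  Y = 190 − 4·44 + 34 − 3·26 = -30
  Z = 285 + 3·44 − 3·34 − 4·(-30) = 435
Option 2 (T − 8, Y + 59):
  E = 110
  T = 34 − 8 = 26
  J = 26
  Y = 190 − 4·110 + 26 − 3·26 (+59 from intervention) = -243
  Z = 285 + 3·110 − 3·26 − 4·(-243) = 1509
Option 3 (T + 51, E + 8):
  E = 110 + 8 = 118
  T = 34 + 51 = 85
  J = 26
  Y = 190 − 4·118 + 85 − 3·26 = -275
  Z = 285 + 3·118 − 3·85 − 4·(-275) = 1484
Comparing — Option 1: Z=435, Option 2: Z=1509, Option 3: Z=1484. Highest is 1509 (Option 2).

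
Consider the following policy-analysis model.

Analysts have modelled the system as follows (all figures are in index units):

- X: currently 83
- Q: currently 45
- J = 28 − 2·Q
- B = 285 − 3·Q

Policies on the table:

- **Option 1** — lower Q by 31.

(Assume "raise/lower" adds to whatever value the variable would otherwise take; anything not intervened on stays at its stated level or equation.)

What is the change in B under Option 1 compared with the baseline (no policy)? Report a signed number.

Baseline:
  Q = 45
  B = 285 − 3·45 = 150
Option 1 (Q − 31):
  Q = 45 − 31 = 14
  B = 285 − 3·14 = 243
Change in B: 243 − 150 = 93

93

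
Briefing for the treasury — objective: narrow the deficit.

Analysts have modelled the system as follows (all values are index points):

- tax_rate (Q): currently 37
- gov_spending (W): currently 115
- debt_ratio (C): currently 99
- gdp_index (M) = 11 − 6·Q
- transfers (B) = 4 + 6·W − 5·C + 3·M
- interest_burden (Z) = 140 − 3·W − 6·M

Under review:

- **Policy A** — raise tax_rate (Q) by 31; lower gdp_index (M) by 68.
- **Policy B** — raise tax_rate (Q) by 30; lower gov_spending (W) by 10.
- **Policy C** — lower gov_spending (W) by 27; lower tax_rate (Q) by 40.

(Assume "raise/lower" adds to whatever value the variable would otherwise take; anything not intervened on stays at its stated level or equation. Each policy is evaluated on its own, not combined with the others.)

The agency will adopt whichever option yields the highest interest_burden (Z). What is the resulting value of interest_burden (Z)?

2585

Policy A (Q + 31, M − 68):
  Q = 37 + 31 = 68
  W = 115
  M = 11 − 6·68 (−68 from intervention) = -465
  Z = 140 − 3·115 − 6·(-465) = 2585
Policy B (Q + 30, W − 10):
  Q = 37 + 30 = 67
  W = 115 − 10 = 105
  M = 11 − 6·67 = -391
  Z = 140 − 3·105 − 6·(-391) = 2171
Policy C (W − 27, Q − 40):
  Q = 37 − 40 = -3
  W = 115 − 27 = 88
  M = 11 − 6·(-3) = 29
  Z = 140 − 3·88 − 6·29 = -298
Comparing — Policy A: Z=2585, Policy B: Z=2171, Policy C: Z=-298. Highest is 2585 (Policy A).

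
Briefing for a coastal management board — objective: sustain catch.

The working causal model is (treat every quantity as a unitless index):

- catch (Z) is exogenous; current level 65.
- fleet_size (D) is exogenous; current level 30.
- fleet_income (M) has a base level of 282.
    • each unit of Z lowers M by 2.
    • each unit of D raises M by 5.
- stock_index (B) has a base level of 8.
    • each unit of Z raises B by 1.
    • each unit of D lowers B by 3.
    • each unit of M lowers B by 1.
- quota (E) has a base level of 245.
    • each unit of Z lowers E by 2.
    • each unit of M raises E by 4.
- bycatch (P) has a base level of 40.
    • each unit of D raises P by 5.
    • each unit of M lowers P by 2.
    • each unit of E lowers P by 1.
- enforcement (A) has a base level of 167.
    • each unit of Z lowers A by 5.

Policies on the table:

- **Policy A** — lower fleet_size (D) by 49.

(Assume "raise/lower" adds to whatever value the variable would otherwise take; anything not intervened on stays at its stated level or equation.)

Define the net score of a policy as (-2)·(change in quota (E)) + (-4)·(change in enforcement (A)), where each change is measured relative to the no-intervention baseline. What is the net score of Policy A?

1960

Baseline:
  Z = 65
  D = 30
  M = 282 − 2·65 + 5·30 = 302
  E = 245 − 2·65 + 4·302 = 1323
  A = 167 − 5·65 = -158
Policy A (D − 49):
  Z = 65
  D = 30 − 49 = -19
  M = 282 − 2·65 + 5·(-19) = 57
  E = 245 − 2·65 + 4·57 = 343
  A = 167 − 5·65 = -158
ΔE = 343 − 1323 = -980; ΔA = -158 − (-158) = 0
Score = (-2)·(-980) + (-4)·0 = 1960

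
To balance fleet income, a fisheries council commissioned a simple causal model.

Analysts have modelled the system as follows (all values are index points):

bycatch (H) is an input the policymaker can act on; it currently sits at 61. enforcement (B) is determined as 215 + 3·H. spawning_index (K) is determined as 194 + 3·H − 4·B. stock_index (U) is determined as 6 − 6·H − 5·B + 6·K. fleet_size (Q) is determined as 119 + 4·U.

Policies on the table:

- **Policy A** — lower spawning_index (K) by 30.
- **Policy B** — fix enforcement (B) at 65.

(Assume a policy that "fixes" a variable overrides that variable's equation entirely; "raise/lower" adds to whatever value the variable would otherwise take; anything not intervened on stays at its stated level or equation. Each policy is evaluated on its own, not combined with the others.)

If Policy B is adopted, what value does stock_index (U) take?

Policy B (B := 65):
  H = 61
  B = 65
  K = 194 + 3·61 − 4·65 = 117
  U = 6 − 6·61 − 5·65 + 6·117 = 17

17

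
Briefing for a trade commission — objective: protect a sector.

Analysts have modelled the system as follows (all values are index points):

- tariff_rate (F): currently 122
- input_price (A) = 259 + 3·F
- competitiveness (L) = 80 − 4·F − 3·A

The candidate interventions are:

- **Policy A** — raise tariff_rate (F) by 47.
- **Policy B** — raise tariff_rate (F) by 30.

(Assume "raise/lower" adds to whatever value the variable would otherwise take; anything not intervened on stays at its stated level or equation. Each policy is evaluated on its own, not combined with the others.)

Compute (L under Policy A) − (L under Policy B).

-221

Policy A (F + 47):
  F = 122 + 47 = 169
  A = 259 + 3·169 = 766
  L = 80 − 4·169 − 3·766 = -2894
Policy B (F + 30):
  F = 122 + 30 = 152
  A = 259 + 3·152 = 715
  L = 80 − 4·152 − 3·715 = -2673
L: -2894 − (-2673) = -221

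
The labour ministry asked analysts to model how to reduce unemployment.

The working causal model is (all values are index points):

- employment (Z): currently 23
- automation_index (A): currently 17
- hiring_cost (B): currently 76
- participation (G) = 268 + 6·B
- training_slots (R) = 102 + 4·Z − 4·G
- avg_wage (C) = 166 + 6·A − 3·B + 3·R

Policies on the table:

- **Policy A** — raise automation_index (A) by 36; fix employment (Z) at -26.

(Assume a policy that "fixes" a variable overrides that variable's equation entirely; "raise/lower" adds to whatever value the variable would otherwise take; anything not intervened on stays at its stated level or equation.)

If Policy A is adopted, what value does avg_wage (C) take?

-8438

Policy A (A + 36, Z := -26):
  Z = -26
  A = 17 + 36 = 53
  B = 76
  G = 268 + 6·76 = 724
  R = 102 + 4·(-26) − 4·724 = -2898
  C = 166 + 6·53 − 3·76 + 3·(-2898) = -8438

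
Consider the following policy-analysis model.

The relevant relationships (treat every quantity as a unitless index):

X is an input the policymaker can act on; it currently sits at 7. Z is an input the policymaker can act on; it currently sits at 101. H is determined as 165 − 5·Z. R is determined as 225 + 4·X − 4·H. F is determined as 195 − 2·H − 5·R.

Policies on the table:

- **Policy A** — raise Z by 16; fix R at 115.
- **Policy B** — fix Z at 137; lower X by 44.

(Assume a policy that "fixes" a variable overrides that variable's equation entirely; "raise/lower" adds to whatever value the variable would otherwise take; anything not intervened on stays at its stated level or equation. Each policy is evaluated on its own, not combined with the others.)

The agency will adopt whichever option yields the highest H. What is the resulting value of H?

Policy A (Z + 16, R := 115):
  Z = 101 + 16 = 117
  H = 165 − 5·117 = -420
Policy B (Z := 137, X − 44):
  Z = 137
  H = 165 − 5·137 = -520
Comparing — Policy A: H=-420, Policy B: H=-520. Highest is -420 (Policy A).

-420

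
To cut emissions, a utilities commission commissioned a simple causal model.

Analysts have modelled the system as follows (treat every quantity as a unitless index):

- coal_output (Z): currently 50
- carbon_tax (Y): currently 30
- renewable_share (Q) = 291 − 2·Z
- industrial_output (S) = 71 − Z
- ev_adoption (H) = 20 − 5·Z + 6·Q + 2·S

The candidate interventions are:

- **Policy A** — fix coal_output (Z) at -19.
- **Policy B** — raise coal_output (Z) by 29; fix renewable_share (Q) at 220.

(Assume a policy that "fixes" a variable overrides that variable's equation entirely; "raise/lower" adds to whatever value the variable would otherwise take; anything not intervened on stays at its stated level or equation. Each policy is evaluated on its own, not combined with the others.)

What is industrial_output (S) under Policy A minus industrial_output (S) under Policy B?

Policy A (Z := -19):
  Z = -19
  S = 71 − (-19) = 90
Policy B (Z + 29, Q := 220):
  Z = 50 + 29 = 79
  S = 71 − 79 = -8
S: 90 − (-8) = 98

98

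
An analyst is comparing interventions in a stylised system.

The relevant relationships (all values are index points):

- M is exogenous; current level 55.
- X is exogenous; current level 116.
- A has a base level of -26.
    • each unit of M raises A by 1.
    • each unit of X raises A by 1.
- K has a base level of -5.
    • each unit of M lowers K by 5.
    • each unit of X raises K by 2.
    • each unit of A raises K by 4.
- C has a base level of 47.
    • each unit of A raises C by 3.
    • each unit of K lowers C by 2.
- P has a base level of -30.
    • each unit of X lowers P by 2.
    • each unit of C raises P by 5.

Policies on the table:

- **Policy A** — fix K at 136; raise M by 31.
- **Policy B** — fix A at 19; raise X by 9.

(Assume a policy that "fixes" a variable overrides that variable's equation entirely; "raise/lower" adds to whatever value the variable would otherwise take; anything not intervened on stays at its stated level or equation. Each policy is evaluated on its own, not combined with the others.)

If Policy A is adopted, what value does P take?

Policy A (K := 136, M + 31):
  M = 55 + 31 = 86
  X = 116
  A = -26 + 86 + 116 = 176
  K = 136
  C = 47 + 3·176 − 2·136 = 303
  P = -30 − 2·116 + 5·303 = 1253

1253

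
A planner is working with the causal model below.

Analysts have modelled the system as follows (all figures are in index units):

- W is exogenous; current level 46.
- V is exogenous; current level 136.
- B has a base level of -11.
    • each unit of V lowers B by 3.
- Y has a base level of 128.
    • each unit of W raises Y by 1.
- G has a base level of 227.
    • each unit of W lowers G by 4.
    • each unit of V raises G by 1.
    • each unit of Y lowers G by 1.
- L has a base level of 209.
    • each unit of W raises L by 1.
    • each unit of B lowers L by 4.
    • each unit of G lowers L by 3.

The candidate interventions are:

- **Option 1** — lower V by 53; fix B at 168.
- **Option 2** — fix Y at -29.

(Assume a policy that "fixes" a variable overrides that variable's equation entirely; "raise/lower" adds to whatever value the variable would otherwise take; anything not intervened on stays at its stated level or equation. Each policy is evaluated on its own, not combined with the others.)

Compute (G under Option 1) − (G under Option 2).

-256

Option 1 (V − 53, B := 168):
  W = 46
  V = 136 − 53 = 83
  Y = 128 + 46 = 174
  G = 227 − 4·46 + 83 − 174 = -48
Option 2 (Y := -29):
  W = 46
  V = 136
  Y = -29
  G = 227 − 4·46 + 136 − (-29) = 208
G: -48 − 208 = -256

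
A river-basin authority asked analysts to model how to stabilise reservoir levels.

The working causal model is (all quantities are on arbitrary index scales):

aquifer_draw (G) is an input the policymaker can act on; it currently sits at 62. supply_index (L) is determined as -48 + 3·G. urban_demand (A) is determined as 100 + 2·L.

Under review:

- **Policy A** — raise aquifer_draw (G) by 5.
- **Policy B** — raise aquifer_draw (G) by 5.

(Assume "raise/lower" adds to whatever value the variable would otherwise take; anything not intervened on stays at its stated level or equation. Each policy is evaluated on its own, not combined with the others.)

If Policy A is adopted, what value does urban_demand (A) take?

Policy A (G + 5):
  G = 62 + 5 = 67
  L = -48 + 3·67 = 153
  A = 100 + 2·153 = 406

406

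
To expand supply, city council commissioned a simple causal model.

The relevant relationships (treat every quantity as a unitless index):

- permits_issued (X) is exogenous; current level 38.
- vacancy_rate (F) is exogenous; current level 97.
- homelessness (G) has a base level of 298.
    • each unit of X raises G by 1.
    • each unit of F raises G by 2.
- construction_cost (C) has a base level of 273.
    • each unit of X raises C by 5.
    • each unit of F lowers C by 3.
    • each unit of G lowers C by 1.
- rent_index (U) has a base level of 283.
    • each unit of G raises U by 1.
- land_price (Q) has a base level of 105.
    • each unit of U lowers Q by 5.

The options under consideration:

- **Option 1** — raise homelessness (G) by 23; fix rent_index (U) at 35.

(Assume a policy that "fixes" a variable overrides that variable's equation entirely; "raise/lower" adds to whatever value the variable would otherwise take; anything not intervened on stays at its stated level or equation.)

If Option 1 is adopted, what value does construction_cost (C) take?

-381

Option 1 (G + 23, U := 35):
  X = 38
  F = 97
  G = 298 + 38 + 2·97 (+23 from intervention) = 553
  C = 273 + 5·38 − 3·97 − 553 = -381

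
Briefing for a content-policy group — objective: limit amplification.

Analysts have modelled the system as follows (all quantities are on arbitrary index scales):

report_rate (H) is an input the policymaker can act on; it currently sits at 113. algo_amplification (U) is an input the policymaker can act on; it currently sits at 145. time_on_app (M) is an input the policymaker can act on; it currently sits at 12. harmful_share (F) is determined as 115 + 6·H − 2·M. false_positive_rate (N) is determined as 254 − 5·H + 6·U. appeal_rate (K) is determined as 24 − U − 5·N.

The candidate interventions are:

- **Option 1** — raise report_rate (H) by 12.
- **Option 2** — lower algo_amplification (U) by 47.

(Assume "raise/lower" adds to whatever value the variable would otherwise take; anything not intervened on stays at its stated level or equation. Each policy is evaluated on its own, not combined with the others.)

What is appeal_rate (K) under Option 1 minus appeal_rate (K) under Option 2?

Option 1 (H + 12):
  H = 113 + 12 = 125
  U = 145
  N = 254 − 5·125 + 6·145 = 499
  K = 24 − 145 − 5·499 = -2616
Option 2 (U − 47):
  H = 113
  U = 145 − 47 = 98
  N = 254 − 5·113 + 6·98 = 277
  K = 24 − 98 − 5·277 = -1459
K: -2616 − (-1459) = -1157

-1157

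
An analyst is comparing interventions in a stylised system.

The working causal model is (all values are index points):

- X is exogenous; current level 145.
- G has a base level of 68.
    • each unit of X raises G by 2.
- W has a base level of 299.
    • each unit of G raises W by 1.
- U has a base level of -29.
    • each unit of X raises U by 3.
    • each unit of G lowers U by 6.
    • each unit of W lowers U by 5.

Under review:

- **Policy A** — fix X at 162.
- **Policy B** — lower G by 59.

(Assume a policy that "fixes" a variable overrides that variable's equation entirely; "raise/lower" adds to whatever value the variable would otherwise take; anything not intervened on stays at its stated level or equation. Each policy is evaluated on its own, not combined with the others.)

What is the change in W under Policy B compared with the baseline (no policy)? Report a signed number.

Baseline:
  X = 145
  G = 68 + 2·145 = 358
  W = 299 + 358 = 657
Policy B (G − 59):
  X = 145
  G = 68 + 2·145 (−59 from intervention) = 299
  W = 299 + 299 = 598
Change in W: 598 − 657 = -59

-59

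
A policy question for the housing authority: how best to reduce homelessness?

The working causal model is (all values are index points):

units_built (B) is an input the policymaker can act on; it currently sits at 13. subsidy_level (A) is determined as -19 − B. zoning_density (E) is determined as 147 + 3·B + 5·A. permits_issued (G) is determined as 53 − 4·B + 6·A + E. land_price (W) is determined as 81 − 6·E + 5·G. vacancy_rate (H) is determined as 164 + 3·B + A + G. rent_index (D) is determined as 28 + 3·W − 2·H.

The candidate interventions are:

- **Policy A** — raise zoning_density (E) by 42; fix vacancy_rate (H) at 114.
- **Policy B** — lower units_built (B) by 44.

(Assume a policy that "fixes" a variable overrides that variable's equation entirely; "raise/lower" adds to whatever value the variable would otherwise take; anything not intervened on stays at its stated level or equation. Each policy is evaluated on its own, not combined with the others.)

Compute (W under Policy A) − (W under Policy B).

Policy A (E + 42, H := 114):
  B = 13
  A = -19 − 13 = -32
  E = 147 + 3·13 + 5·(-32) (+42 from intervention) = 68
  G = 53 − 4·13 + 6·(-32) + 68 = -123
  W = 81 − 6·68 + 5·(-123) = -942
Policy B (B − 44):
  B = 13 − 44 = -31
  A = -19 − (-31) = 12
  E = 147 + 3·(-31) + 5·12 = 114
  G = 53 − 4·(-31) + 6·12 + 114 = 363
  W = 81 − 6·114 + 5·363 = 1212
W: -942 − 1212 = -2154

-2154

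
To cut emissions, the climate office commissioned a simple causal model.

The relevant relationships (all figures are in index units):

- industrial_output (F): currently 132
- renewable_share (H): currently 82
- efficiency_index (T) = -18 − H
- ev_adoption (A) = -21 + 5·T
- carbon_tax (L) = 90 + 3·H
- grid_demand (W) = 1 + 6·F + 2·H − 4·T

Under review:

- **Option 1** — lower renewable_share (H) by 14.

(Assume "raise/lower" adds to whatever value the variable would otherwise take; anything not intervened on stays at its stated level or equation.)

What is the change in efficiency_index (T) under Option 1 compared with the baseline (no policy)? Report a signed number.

14

Baseline:
  H = 82
  T = -18 − 82 = -100
Option 1 (H − 14):
  H = 82 − 14 = 68
  T = -18 − 68 = -86
Change in T: -86 − (-100) = 14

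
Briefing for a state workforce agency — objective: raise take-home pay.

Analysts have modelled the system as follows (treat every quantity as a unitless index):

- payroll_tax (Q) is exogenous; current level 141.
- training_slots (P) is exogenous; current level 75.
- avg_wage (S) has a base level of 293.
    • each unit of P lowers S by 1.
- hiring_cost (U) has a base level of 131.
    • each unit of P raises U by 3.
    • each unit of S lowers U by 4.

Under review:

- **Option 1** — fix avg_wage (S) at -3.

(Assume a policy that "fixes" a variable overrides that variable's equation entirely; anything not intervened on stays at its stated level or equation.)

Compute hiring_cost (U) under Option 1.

Option 1 (S := -3):
  P = 75
  S = -3
  U = 131 + 3·75 − 4·(-3) = 368

368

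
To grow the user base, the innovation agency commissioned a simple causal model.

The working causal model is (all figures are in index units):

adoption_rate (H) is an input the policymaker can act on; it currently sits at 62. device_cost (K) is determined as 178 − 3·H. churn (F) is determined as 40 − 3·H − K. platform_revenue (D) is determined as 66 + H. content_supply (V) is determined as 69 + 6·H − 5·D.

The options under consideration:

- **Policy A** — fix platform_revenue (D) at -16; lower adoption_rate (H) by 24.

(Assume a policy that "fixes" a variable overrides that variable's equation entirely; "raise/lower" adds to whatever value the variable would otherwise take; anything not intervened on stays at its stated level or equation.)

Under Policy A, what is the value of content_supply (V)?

Policy A (D := -16, H − 24):
  H = 62 − 24 = 38
  D = -16
  V = 69 + 6·38 − 5·(-16) = 377

377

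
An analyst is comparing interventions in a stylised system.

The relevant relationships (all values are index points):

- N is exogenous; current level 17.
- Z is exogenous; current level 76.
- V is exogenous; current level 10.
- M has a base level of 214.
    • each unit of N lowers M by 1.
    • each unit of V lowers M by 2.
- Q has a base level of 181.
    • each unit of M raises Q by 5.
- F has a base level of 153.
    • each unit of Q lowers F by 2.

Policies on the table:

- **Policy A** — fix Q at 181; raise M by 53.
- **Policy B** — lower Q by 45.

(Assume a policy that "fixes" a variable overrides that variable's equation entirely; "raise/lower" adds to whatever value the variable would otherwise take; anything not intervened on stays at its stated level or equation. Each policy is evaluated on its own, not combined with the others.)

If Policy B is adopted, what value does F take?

Policy B (Q − 45):
  N = 17
  V = 10
  M = 214 − 17 − 2·10 = 177
  Q = 181 + 5·177 (−45 from intervention) = 1021
  F = 153 − 2·1021 = -1889

-1889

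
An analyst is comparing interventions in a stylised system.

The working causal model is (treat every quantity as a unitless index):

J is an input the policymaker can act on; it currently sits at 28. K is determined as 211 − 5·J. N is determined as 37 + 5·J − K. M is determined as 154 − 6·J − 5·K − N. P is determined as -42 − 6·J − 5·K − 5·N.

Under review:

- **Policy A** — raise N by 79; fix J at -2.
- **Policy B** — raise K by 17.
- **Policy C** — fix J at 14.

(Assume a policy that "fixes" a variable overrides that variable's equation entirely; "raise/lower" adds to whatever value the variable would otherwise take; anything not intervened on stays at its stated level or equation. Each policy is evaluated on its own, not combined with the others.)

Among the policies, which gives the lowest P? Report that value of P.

Policy A (N + 79, J := -2):
  J = -2
  K = 211 − 5·(-2) = 221
  N = 37 + 5·(-2) − 221 (+79 from intervention) = -115
  P = -42 − 6·(-2) − 5·221 − 5·(-115) = -560
Policy B (K + 17):
  J = 28
  K = 211 − 5·28 (+17 from intervention) = 88
  N = 37 + 5·28 − 88 = 89
  P = -42 − 6·28 − 5·88 − 5·89 = -1095
Policy C (J := 14):
  J = 14
  K = 211 − 5·14 = 141
  N = 37 + 5·14 − 141 = -34
  P = -42 − 6·14 − 5·141 − 5·(-34) = -661
Comparing — Policy A: P=-560, Policy B: P=-1095, Policy C: P=-661. Lowest is -1095 (Policy B).

-1095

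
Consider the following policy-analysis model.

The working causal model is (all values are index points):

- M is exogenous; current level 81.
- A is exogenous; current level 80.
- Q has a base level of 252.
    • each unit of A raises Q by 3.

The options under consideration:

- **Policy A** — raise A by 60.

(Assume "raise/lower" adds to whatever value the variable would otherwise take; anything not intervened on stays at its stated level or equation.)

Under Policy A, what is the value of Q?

672

Policy A (A + 60):
  A = 80 + 60 = 140
  Q = 252 + 3·140 = 672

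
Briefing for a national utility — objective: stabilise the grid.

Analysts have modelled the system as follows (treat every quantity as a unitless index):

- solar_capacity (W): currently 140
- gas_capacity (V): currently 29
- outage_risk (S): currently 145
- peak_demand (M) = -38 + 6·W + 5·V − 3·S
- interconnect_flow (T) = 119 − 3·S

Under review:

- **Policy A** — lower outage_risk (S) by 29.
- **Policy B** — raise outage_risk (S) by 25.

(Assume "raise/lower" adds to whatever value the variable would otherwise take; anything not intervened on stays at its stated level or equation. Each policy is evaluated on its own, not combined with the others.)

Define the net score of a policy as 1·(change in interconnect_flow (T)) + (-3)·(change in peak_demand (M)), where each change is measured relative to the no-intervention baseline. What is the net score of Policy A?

-174

Baseline:
  W = 140
  V = 29
  S = 145
  M = -38 + 6·140 + 5·29 − 3·145 = 512
  T = 119 − 3·145 = -316
Policy A (S − 29):
  W = 140
  V = 29
  S = 145 − 29 = 116
  M = -38 + 6·140 + 5·29 − 3·116 = 599
  T = 119 − 3·116 = -229
ΔT = -229 − (-316) = 87; ΔM = 599 − 512 = 87
Score = 1·87 + (-3)·87 = -174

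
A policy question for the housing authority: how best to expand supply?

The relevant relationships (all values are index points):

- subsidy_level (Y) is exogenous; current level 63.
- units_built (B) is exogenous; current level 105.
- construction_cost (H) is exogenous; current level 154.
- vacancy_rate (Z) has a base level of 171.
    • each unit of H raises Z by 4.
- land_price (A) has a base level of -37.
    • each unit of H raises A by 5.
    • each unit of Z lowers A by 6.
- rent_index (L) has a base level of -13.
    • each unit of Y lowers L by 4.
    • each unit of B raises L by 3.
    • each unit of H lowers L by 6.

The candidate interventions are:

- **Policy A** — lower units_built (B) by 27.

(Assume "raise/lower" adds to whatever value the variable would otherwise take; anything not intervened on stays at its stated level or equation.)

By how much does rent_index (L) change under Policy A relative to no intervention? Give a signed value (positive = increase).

-81

Baseline:
  Y = 63
  B = 105
  H = 154
  L = -13 − 4·63 + 3·105 − 6·154 = -874
Policy A (B − 27):
  Y = 63
  B = 105 − 27 = 78
  H = 154
  L = -13 − 4·63 + 3·78 − 6·154 = -955
Change in L: -955 − (-874) = -81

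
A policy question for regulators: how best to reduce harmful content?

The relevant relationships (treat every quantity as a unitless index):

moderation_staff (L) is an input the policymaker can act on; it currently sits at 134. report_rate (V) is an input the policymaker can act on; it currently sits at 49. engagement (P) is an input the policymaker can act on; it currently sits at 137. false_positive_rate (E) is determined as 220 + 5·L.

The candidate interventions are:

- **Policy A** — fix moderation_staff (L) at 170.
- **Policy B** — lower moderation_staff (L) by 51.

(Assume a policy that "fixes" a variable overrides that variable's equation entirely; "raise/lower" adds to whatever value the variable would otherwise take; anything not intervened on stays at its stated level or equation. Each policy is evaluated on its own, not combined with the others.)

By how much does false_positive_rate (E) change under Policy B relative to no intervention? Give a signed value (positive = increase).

-255

Baseline:
  L = 134
  E = 220 + 5·134 = 890
Policy B (L − 51):
  L = 134 − 51 = 83
  E = 220 + 5·83 = 635
Change in E: 635 − 890 = -255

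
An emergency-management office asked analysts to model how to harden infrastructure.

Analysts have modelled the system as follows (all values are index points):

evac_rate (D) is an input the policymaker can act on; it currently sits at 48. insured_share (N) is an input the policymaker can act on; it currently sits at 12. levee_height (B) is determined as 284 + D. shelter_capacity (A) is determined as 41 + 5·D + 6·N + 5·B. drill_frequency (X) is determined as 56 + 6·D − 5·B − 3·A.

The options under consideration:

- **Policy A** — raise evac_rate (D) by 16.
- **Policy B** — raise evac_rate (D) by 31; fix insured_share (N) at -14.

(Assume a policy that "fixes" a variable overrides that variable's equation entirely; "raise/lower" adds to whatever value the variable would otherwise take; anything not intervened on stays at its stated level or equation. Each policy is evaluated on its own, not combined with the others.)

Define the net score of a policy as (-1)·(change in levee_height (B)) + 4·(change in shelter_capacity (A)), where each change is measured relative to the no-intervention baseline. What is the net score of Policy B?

Baseline:
  D = 48
  N = 12
  B = 284 + 48 = 332
  A = 41 + 5·48 + 6·12 + 5·332 = 2013
Policy B (D + 31, N := -14):
  D = 48 + 31 = 79
  N = -14
  B = 284 + 79 = 363
  A = 41 + 5·79 + 6·(-14) + 5·363 = 2167
ΔB = 363 − 332 = 31; ΔA = 2167 − 2013 = 154
Score = (-1)·31 + 4·154 = 585

585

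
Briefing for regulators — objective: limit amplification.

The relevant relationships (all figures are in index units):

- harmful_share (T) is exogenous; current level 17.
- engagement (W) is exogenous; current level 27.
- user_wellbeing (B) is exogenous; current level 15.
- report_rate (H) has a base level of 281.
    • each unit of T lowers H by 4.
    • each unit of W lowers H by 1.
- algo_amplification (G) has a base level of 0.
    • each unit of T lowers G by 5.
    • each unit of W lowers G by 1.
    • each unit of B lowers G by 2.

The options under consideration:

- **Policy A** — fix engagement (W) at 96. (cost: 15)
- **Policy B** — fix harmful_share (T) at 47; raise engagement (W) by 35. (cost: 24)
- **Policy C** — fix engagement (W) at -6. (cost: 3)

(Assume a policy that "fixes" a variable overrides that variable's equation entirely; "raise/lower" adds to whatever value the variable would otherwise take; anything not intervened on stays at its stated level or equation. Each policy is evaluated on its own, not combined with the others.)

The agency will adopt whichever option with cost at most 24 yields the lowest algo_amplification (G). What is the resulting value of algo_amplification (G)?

-327

Policy A (W := 96):
  T = 17
  W = 96
  B = 15
  G = 0 − 5·17 − 96 − 2·15 = -211
Policy B (T := 47, W + 35):
  T = 47
  W = 27 + 35 = 62
  B = 15
  G = 0 − 5·47 − 62 − 2·15 = -327
Policy C (W := -6):
  T = 17
  W = -6
  B = 15
  G = 0 − 5·17 − (-6) − 2·15 = -109
Comparing — Policy A: G=-211, Policy B: G=-327, Policy C: G=-109. Lowest is -327 (Policy B).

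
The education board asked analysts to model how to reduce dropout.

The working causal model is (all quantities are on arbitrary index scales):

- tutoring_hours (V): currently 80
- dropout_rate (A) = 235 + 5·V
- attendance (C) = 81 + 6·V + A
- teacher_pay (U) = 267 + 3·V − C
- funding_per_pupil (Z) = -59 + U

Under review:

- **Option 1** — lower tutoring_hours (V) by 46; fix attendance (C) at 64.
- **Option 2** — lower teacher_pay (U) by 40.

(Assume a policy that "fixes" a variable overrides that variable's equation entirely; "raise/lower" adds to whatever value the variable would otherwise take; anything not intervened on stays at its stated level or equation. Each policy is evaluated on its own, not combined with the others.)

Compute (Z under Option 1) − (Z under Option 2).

Option 1 (V − 46, C := 64):
  V = 80 − 46 = 34
  A = 235 + 5·34 = 405
  C = 64
  U = 267 + 3·34 − 64 = 305
  Z = -59 + 305 = 246
Option 2 (U − 40):
  V = 80
  A = 235 + 5·80 = 635
  C = 81 + 6·80 + 635 = 1196
  U = 267 + 3·80 − 1196 (−40 from intervention) = -729
  Z = -59 + (-729) = -788
Z: 246 − (-788) = 1034

1034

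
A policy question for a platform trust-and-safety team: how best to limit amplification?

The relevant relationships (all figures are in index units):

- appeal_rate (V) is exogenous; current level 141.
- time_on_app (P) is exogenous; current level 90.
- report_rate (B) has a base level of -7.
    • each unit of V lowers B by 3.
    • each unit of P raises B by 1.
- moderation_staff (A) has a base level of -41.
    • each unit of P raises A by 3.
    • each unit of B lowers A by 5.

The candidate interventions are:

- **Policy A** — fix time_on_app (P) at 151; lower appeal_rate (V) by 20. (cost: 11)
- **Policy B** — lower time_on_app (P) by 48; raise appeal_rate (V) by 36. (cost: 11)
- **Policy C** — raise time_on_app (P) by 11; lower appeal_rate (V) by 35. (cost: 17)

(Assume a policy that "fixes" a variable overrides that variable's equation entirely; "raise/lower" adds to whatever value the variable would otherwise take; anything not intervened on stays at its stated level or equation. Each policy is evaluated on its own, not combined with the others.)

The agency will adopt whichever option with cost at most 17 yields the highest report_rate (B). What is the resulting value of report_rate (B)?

-219

Policy A (P := 151, V − 20):
  V = 141 − 20 = 121
  P = 151
  B = -7 − 3·121 + 151 = -219
Policy B (P − 48, V + 36):
  V = 141 + 36 = 177
  P = 90 − 48 = 42
  B = -7 − 3·177 + 42 = -496
Policy C (P + 11, V − 35):
  V = 141 − 35 = 106
  P = 90 + 11 = 101
  B = -7 − 3·106 + 101 = -224
Comparing — Policy A: B=-219, Policy B: B=-496, Policy C: B=-224. Highest is -219 (Policy A).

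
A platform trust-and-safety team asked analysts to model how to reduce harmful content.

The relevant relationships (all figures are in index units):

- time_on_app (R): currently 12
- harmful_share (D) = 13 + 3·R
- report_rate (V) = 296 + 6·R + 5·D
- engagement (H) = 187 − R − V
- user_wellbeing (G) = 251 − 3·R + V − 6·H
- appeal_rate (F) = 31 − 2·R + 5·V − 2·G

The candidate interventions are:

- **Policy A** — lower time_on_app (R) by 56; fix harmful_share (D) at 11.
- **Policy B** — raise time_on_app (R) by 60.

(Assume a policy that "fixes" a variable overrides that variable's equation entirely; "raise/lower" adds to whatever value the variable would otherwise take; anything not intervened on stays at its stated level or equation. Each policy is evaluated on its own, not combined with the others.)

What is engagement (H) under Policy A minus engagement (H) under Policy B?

Policy A (R − 56, D := 11):
  R = 12 − 56 = -44
  D = 11
  V = 296 + 6·(-44) + 5·11 = 87
  H = 187 − (-44) − 87 = 144
Policy B (R + 60):
  R = 12 + 60 = 72
  D = 13 + 3·72 = 229
  V = 296 + 6·72 + 5·229 = 1873
  H = 187 − 72 − 1873 = -1758
H: 144 − (-1758) = 1902

1902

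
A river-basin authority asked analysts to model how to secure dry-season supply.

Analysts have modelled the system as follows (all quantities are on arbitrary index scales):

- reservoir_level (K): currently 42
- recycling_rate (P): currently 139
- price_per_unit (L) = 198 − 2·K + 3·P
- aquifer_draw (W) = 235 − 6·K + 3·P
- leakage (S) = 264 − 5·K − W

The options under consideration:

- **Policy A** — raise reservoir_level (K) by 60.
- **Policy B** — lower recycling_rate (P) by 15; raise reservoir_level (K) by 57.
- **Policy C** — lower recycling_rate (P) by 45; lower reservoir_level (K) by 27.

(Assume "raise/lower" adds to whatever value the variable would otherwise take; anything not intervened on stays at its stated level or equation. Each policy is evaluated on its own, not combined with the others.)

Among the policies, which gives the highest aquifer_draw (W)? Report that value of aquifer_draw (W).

427

Policy A (K + 60):
  K = 42 + 60 = 102
  P = 139
  W = 235 − 6·102 + 3·139 = 40
Policy B (P − 15, K + 57):
  K = 42 + 57 = 99
  P = 139 − 15 = 124
  W = 235 − 6·99 + 3·124 = 13
Policy C (P − 45, K − 27):
  K = 42 − 27 = 15
  P = 139 − 45 = 94
  W = 235 − 6·15 + 3·94 = 427
Comparing — Policy A: W=40, Policy B: W=13, Policy C: W=427. Highest is 427 (Policy C).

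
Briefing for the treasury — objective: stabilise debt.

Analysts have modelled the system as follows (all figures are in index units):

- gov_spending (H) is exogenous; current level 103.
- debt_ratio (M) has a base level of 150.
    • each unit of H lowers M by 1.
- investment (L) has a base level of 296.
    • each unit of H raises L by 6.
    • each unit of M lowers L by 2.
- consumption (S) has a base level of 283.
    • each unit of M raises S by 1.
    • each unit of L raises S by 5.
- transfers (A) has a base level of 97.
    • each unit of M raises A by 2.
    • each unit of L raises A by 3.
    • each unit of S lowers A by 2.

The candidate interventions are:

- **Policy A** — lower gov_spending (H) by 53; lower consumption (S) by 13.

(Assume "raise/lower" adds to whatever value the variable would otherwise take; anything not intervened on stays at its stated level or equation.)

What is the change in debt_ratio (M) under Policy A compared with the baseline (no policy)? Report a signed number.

Baseline:
  H = 103
  M = 150 − 103 = 47
Policy A (H − 53, S − 13):
  H = 103 − 53 = 50
  M = 150 − 50 = 100
Change in M: 100 − 47 = 53

53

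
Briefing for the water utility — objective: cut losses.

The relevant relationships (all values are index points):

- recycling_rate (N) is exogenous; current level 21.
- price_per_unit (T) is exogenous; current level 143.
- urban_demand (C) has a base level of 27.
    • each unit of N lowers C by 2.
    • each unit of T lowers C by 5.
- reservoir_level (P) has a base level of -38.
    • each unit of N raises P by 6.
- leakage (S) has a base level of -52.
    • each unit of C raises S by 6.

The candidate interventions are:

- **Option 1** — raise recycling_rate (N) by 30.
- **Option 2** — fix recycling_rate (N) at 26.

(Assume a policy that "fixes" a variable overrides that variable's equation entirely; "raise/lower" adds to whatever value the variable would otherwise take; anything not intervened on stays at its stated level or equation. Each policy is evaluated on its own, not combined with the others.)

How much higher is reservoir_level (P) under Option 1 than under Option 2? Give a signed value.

Option 1 (N + 30):
  N = 21 + 30 = 51
  P = -38 + 6·51 = 268
Option 2 (N := 26):
  N = 26
  P = -38 + 6·26 = 118
P: 268 − 118 = 150

150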